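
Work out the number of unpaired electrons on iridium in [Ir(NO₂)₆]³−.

0 unpaired electrons

Summing ligand charges against the −3 overall charge gives an oxidation state of +3 for iridium.
Iridium is a group-9 element; Ir(III) is therefore d⁶.
The spin state decides the count: a 5d ion has a large Δₒ and is invariably low-spin.
An octahedral low-spin d⁶ ion is t₂g⁶e_g⁰, giving 0 unpaired electrons.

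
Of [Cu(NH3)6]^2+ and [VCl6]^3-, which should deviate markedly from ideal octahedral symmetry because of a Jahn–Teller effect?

[Cu(NH3)6]^2+

[Cu(NH3)6]^2+: Summing ligand charges against the +2 overall charge gives an oxidation state of +2 for copper. Copper is a group-11 element; Cu(II) is therefore d⁹. The t₂g⁶e_g³ configuration has an unevenly filled e_g set; the Jahn–Teller theorem predicts a tetragonal distortion (typically axial elongation) to lift the degeneracy.
[VCl6]^3-: Each chloride is −1; balancing the −3 overall charge requires V(III). Vanadium is a group-5 element; V(III) is therefore d². The d² configuration leaves the e_g set evenly filled (or empty) — no strong Jahn–Teller driving force.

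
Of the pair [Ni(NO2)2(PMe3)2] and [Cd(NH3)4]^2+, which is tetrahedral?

For [Ni(NO2)2(PMe3)2]: Each nitro (N-bound nitrite) is −1; trimethylphosphine is neutral; balancing the 0 overall charge requires Ni(II). Ni sits in group 10, so the d-electron count is 10 − 2 = 8. Nitro (N-bound nitrite) and trimethylphosphine are strong-field ligands (high in the spectrochemical series). A 3d d⁸ ion with strong-field ligands gains enough CFSE to favour square planar over tetrahedral. → square planar.
For [Cd(NH3)4]^2+: Summing ligand charges against the +2 overall charge gives an oxidation state of +2 for cadmium. Cadmium is a group-12 element; Cd(II) is therefore d¹⁰. A d¹⁰ ion has no crystal-field stabilisation preference between square planar and tetrahedral, so four ligands adopt the sterically favoured tetrahedral geometry. → tetrahedral.

[Cd(NH3)4]^2+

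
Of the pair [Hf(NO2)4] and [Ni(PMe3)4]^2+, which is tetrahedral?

For [Hf(NO2)4]: Summing ligand charges against the 0 overall charge gives an oxidation state of +4 for hafnium. Group 4 minus oxidation state 4 gives a d⁰ configuration. A d⁰ ion has no crystal-field stabilisation preference between square planar and tetrahedral, so four ligands adopt the sterically favoured tetrahedral geometry. → tetrahedral.
For [Ni(PMe3)4]^2+: Summing ligand charges against the +2 overall charge gives an oxidation state of +2 for nickel. Nickel is a group-10 element; Ni(II) is therefore d⁸. Trimethylphosphine is a strong-field ligand (high in the spectrochemical series). A 3d d⁸ ion with strong-field ligands gains enough CFSE to favour square planar over tetrahedral. → square planar.

[Hf(NO2)4]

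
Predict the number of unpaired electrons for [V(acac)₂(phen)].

Summing ligand charges against the 0 overall charge gives an oxidation state of +2 for vanadium.
Group 5 minus oxidation state 2 gives a d³ configuration.
Counting donor atoms: 2×acetylacetonate (bidentate) → 4 donors; 1×1,10-phenanthroline (bidentate) → 2 donors. Coordination number = 6.
In an octahedral field the d³ configuration is t₂g³e_g⁰ (only one arrangement possible), giving 3 unpaired electrons.

3 unpaired electrons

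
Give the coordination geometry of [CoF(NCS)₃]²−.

Each fluoride is −1; each isothiocyanate is −1; balancing the −2 overall charge requires Co(II).
Group 9 minus oxidation state 2 gives a d⁷ configuration.
Coordination number: 4.
Fluoride and isothiocyanate are weak-field ligands.
For a high-spin 3d d⁷ ion with weak-field ligands the small Δₜ gives little square-planar CFSE advantage, so four ligands adopt the sterically favoured tetrahedral geometry.

tetrahedral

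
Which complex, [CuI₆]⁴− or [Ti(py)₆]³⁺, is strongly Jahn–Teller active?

[CuI₆]⁴−

[CuI₆]⁴−: Summing ligand charges against the −4 overall charge gives an oxidation state of +2 for copper. Group 11 minus oxidation state 2 gives a d⁹ configuration. The t₂g⁶e_g³ configuration has an unevenly filled e_g set; the Jahn–Teller theorem predicts a tetragonal distortion (typically axial elongation) to lift the degeneracy.
[Ti(py)₆]³⁺: Ligand charges: pyridine is neutral. With an overall charge of +3 the titanium centre must be in the +3 oxidation state. Ti sits in group 4, so the d-electron count is 4 − 3 = 1. The d¹ configuration leaves the e_g set evenly filled (or empty) — no strong Jahn–Teller driving force.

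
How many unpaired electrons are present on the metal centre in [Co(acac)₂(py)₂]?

3 unpaired electrons

Each acetylacetonate is −1; pyridine is neutral; balancing the 0 overall charge requires Co(II).
Cobalt is a group-9 element; Co(II) is therefore d⁷.
Counting donor atoms: 2×acetylacetonate (bidentate) → 4 donors; 2×pyridine (monodentate) → 2 donors. Coordination number = 6.
The spin state decides the count: Acetylacetonate is a weak-field ligand for a first-row metal, so the complex is high-spin.
An octahedral high-spin d⁷ ion is t₂g⁵e_g², giving 3 unpaired electrons.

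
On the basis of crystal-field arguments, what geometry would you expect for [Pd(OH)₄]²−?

square planar

Each hydroxide is −1; balancing the −2 overall charge requires Pd(II).
Pd sits in group 10, so the d-electron count is 10 − 2 = 8.
Coordination number: 4.
A 4d d⁸ ion has a large crystal-field splitting; square planar leaves the high-energy d_{x²−y²} orbital empty and maximises CFSE.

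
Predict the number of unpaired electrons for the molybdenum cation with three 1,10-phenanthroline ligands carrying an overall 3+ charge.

3 unpaired electrons

1,10-phenanthroline is neutral; balancing the +3 overall charge requires Mo(III).
Molybdenum is a group-6 element; Mo(III) is therefore d³.
Counting donor atoms: 3×1,10-phenanthroline (bidentate) → 6 donors. Coordination number = 6.
In an octahedral field the d³ configuration is t₂g³e_g⁰ (only one arrangement possible), giving 3 unpaired electrons.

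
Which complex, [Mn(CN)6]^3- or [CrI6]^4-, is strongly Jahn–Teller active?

[Mn(CN)6]^3-: Ligand charges: each cyanide is −1. With an overall charge of −3 the manganese centre must be in the +3 oxidation state. Mn sits in group 7, so the d-electron count is 7 − 3 = 4. Cyanide is a strong-field ligand (high in the spectrochemical series) for a first-row metal, so the complex is low-spin. The d⁴ configuration leaves the e_g set evenly filled (or empty) — no strong Jahn–Teller driving force.
[CrI6]^4-: Summing ligand charges against the −4 overall charge gives an oxidation state of +2 for chromium. Group 6 minus oxidation state 2 gives a d⁴ configuration. Iodide is a weak-field ligand for a first-row metal, so the complex is high-spin. The t₂g³e_g¹ (high-spin) configuration has an unevenly filled e_g set; the Jahn–Teller theorem predicts a tetragonal distortion (typically axial elongation) to lift the degeneracy.

[CrI6]^4-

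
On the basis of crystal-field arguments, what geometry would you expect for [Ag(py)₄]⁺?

tetrahedral

Pyridine is neutral; balancing the +1 overall charge requires Ag(I).
Ag sits in group 11, so the d-electron count is 11 − 1 = 10.
Coordination number: 4.
A d¹⁰ ion has no crystal-field stabilisation preference between square planar and tetrahedral, so four ligands adopt the sterically favoured tetrahedral geometry.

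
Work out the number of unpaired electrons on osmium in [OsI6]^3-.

Summing ligand charges against the −3 overall charge gives an oxidation state of +3 for osmium.
Group 8 minus oxidation state 3 gives a d⁵ configuration.
The spin state decides the count: a 5d ion has a large Δₒ and is invariably low-spin.
An octahedral low-spin d⁵ ion is t₂g⁵e_g⁰, giving 1 unpaired electron.

1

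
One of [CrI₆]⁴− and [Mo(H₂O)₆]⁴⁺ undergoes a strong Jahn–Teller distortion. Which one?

[CrI₆]⁴−: Ligand charges: each iodide is −1. With an overall charge of −4 the chromium centre must be in the +2 oxidation state. Group 6 minus oxidation state 2 gives a d⁴ configuration. Iodide is a weak-field ligand for a first-row metal, so the complex is high-spin. The t₂g³e_g¹ (high-spin) configuration has an unevenly filled e_g set; the Jahn–Teller theorem predicts a tetragonal distortion (typically axial elongation) to lift the degeneracy.
[Mo(H₂O)₆]⁴⁺: Water is neutral; balancing the +4 overall charge requires Mo(IV). Mo sits in group 6, so the d-electron count is 6 − 4 = 2. The d² configuration leaves the e_g set evenly filled (or empty) — no strong Jahn–Teller driving force.

[CrI₆]⁴−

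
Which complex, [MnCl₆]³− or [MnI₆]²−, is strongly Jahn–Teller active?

[MnCl₆]³−

[MnCl₆]³−: Each chloride is −1; balancing the −3 overall charge requires Mn(III). Manganese is a group-7 element; Mn(III) is therefore d⁴. Chloride is a weak-field ligand for a first-row metal, so the complex is high-spin. The t₂g³e_g¹ (high-spin) configuration has an unevenly filled e_g set; the Jahn–Teller theorem predicts a tetragonal distortion (typically axial elongation) to lift the degeneracy.
[MnI₆]²−: Summing ligand charges against the −2 overall charge gives an oxidation state of +4 for manganese. Manganese is a group-7 element; Mn(IV) is therefore d³. The d³ configuration leaves the e_g set evenly filled (or empty) — no strong Jahn–Teller driving force.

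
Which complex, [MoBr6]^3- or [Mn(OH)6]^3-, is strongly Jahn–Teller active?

[Mn(OH)6]^3-

[MoBr6]^3-: Summing ligand charges against the −3 overall charge gives an oxidation state of +3 for molybdenum. Mo sits in group 6, so the d-electron count is 6 − 3 = 3. The d³ configuration leaves the e_g set evenly filled (or empty) — no strong Jahn–Teller driving force.
[Mn(OH)6]^3-: Ligand charges: each hydroxide is −1. With an overall charge of −3 the manganese centre must be in the +3 oxidation state. Manganese is a group-7 element; Mn(III) is therefore d⁴. Hydroxide is a weak-field ligand for a first-row metal, so the complex is high-spin. The t₂g³e_g¹ (high-spin) configuration has an unevenly filled e_g set; the Jahn–Teller theorem predicts a tetragonal distortion (typically axial elongation) to lift the degeneracy.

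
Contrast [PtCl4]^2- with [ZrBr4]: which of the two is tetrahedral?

[ZrBr4]

For [PtCl4]^2-: Ligand charges: each chloride is −1. With an overall charge of −2 the platinum centre must be in the +2 oxidation state. Pt sits in group 10, so the d-electron count is 10 − 2 = 8. A 5d d⁸ ion has a large crystal-field splitting; square planar leaves the high-energy d_{x²−y²} orbital empty and maximises CFSE. → square planar.
For [ZrBr4]: Each bromide is −1; balancing the 0 overall charge requires Zr(IV). Group 4 minus oxidation state 4 gives a d⁰ configuration. A d⁰ ion has no crystal-field stabilisation preference between square planar and tetrahedral, so four ligands adopt the sterically favoured tetrahedral geometry. → tetrahedral.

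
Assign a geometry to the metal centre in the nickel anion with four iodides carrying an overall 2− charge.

Ligand charges: each iodide is −1. With an overall charge of −2 the nickel centre must be in the +2 oxidation state.
Nickel is a group-10 element; Ni(II) is therefore d⁸.
With 4 monodentate ligands the coordination number is 4.
Iodide is a weak-field ligand.
With weak-field ligands the CFSE gain from square planar is small, so a 3d d⁸ ion takes the sterically preferred tetrahedral geometry.

tetrahedral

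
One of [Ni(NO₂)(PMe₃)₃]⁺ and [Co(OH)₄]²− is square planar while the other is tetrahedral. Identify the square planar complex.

[Ni(NO₂)(PMe₃)₃]⁺

For [Ni(NO₂)(PMe₃)₃]⁺: Summing ligand charges against the +1 overall charge gives an oxidation state of +2 for nickel. Nickel is a group-10 element; Ni(II) is therefore d⁸. Nitro (N-bound nitrite) and trimethylphosphine are strong-field ligands (high in the spectrochemical series). A 3d d⁸ ion with strong-field ligands gains enough CFSE to favour square planar over tetrahedral. → square planar.
For [Co(OH)₄]²−: Summing ligand charges against the −2 overall charge gives an oxidation state of +2 for cobalt. Co sits in group 9, so the d-electron count is 9 − 2 = 7. For a high-spin 3d d⁷ ion with weak-field ligands the small Δₜ gives little square-planar CFSE advantage, so four ligands adopt the sterically favoured tetrahedral geometry. → tetrahedral.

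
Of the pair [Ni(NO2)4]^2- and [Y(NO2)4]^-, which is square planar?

[Ni(NO2)4]^2-

For [Ni(NO2)4]^2-: Ligand charges: each nitro (N-bound nitrite) is −1. With an overall charge of −2 the nickel centre must be in the +2 oxidation state. Nickel is a group-10 element; Ni(II) is therefore d⁸. Nitro (N-bound nitrite) is a strong-field ligand (high in the spectrochemical series). A 3d d⁸ ion with strong-field ligands gains enough CFSE to favour square planar over tetrahedral. → square planar.
For [Y(NO2)4]^-: Ligand charges: each nitro (N-bound nitrite) is −1. With an overall charge of −1 the yttrium centre must be in the +3 oxidation state. Yttrium is a group-3 element; Y(III) is therefore d⁰. A d⁰ ion has no crystal-field stabilisation preference between square planar and tetrahedral, so four ligands adopt the sterically favoured tetrahedral geometry. → tetrahedral.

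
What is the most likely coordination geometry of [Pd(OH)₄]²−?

Summing ligand charges against the −2 overall charge gives an oxidation state of +2 for palladium.
Pd sits in group 10, so the d-electron count is 10 − 2 = 8.
With 4 monodentate ligands the coordination number is 4.
A 4d d⁸ ion has a large crystal-field splitting; square planar leaves the high-energy d_{x²−y²} orbital empty and maximises CFSE.

square planar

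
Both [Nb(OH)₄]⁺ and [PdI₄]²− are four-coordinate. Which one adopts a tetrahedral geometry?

For [Nb(OH)₄]⁺: Each hydroxide is −1; balancing the +1 overall charge requires Nb(V). Niobium is a group-5 element; Nb(V) is therefore d⁰. A d⁰ ion has no crystal-field stabilisation preference between square planar and tetrahedral, so four ligands adopt the sterically favoured tetrahedral geometry. → tetrahedral.
For [PdI₄]²−: Ligand charges: each iodide is −1. With an overall charge of −2 the palladium centre must be in the +2 oxidation state. Group 10 minus oxidation state 2 gives a d⁸ configuration. A 4d d⁸ ion has a large crystal-field splitting; square planar leaves the high-energy d_{x²−y²} orbital empty and maximises CFSE. → square planar.

[Nb(OH)₄]⁺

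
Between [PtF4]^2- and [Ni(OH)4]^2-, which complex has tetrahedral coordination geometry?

For [PtF4]^2-: Ligand charges: each fluoride is −1. With an overall charge of −2 the platinum centre must be in the +2 oxidation state. Platinum is a group-10 element; Pt(II) is therefore d⁸. A 5d d⁸ ion has a large crystal-field splitting; square planar leaves the high-energy d_{x²−y²} orbital empty and maximises CFSE. → square planar.
For [Ni(OH)4]^2-: Ligand charges: each hydroxide is −1. With an overall charge of −2 the nickel centre must be in the +2 oxidation state. Nickel is a group-10 element; Ni(II) is therefore d⁸. Hydroxide is a weak-field ligand. With weak-field ligands the CFSE gain from square planar is small, so a 3d d⁸ ion takes the sterically preferred tetrahedral geometry. → tetrahedral.

[Ni(OH)4]^2-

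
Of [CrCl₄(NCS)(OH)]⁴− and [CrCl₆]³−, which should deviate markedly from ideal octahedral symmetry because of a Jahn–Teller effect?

[CrCl₄(NCS)(OH)]⁴−

[CrCl₄(NCS)(OH)]⁴−: Ligand charges: each chloride is −1; each isothiocyanate is −1; each hydroxide is −1. With an overall charge of −4 the chromium centre must be in the +2 oxidation state. Cr sits in group 6, so the d-electron count is 6 − 2 = 4. Chloride, hydroxide, and isothiocyanate are weak-field ligands for a first-row metal, so the complex is high-spin. The t₂g³e_g¹ (high-spin) configuration has an unevenly filled e_g set; the Jahn–Teller theorem predicts a tetragonal distortion (typically axial elongation) to lift the degeneracy.
[CrCl₆]³−: Summing ligand charges against the −3 overall charge gives an oxidation state of +3 for chromium. Chromium is a group-6 element; Cr(III) is therefore d³. The d³ configuration leaves the e_g set evenly filled (or empty) — no strong Jahn–Teller driving force.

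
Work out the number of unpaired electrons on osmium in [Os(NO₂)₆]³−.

1

Ligand charges: each nitro (N-bound nitrite) is −1. With an overall charge of −3 the osmium centre must be in the +3 oxidation state.
Osmium is a group-8 element; Os(III) is therefore d⁵.
The spin state decides the count: a 5d ion has a large Δₒ and is invariably low-spin.
An octahedral low-spin d⁵ ion is t₂g⁵e_g⁰, giving 1 unpaired electron.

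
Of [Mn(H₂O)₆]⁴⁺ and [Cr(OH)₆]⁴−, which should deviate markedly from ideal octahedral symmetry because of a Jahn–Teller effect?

[Cr(OH)₆]⁴−

[Mn(H₂O)₆]⁴⁺: Water is neutral; balancing the +4 overall charge requires Mn(IV). Mn sits in group 7, so the d-electron count is 7 − 4 = 3. The d³ configuration leaves the e_g set evenly filled (or empty) — no strong Jahn–Teller driving force.
[Cr(OH)₆]⁴−: Ligand charges: each hydroxide is −1. With an overall charge of −4 the chromium centre must be in the +2 oxidation state. Group 6 minus oxidation state 2 gives a d⁴ configuration. Hydroxide is a weak-field ligand for a first-row metal, so the complex is high-spin. The t₂g³e_g¹ (high-spin) configuration has an unevenly filled e_g set; the Jahn–Teller theorem predicts a tetragonal distortion (typically axial elongation) to lift the degeneracy.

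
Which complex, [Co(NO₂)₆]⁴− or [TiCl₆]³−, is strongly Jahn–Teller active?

[Co(NO₂)₆]⁴−

[Co(NO₂)₆]⁴−: Summing ligand charges against the −4 overall charge gives an oxidation state of +2 for cobalt. Co sits in group 9, so the d-electron count is 9 − 2 = 7. Nitro (N-bound nitrite) is a strong-field ligand (high in the spectrochemical series) for a first-row metal, so the complex is low-spin. The t₂g⁶e_g¹ (low-spin) configuration has an unevenly filled e_g set; the Jahn–Teller theorem predicts a tetragonal distortion (typically axial elongation) to lift the degeneracy.
[TiCl₆]³−: Summing ligand charges against the −3 overall charge gives an oxidation state of +3 for titanium. Group 4 minus oxidation state 3 gives a d¹ configuration. The d¹ configuration leaves the e_g set evenly filled (or empty) — no strong Jahn–Teller driving force.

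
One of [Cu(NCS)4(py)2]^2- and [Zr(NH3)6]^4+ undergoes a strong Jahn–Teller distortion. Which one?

[Cu(NCS)4(py)2]^2-: Ligand charges: each isothiocyanate is −1; pyridine is neutral. With an overall charge of −2 the copper centre must be in the +2 oxidation state. Cu sits in group 11, so the d-electron count is 11 − 2 = 9. The t₂g⁶e_g³ configuration has an unevenly filled e_g set; the Jahn–Teller theorem predicts a tetragonal distortion (typically axial elongation) to lift the degeneracy.
[Zr(NH3)6]^4+: Summing ligand charges against the +4 overall charge gives an oxidation state of +4 for zirconium. Zirconium is a group-4 element; Zr(IV) is therefore d⁰. The d⁰ configuration leaves the e_g set evenly filled (or empty) — no strong Jahn–Teller driving force.

[Cu(NCS)4(py)2]^2-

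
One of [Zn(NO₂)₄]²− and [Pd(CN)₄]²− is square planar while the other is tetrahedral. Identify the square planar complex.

[Pd(CN)₄]²−

For [Zn(NO₂)₄]²−: Ligand charges: each nitro (N-bound nitrite) is −1. With an overall charge of −2 the zinc centre must be in the +2 oxidation state. Group 12 minus oxidation state 2 gives a d¹⁰ configuration. A d¹⁰ ion has no crystal-field stabilisation preference between square planar and tetrahedral, so four ligands adopt the sterically favoured tetrahedral geometry. → tetrahedral.
For [Pd(CN)₄]²−: Summing ligand charges against the −2 overall charge gives an oxidation state of +2 for palladium. Group 10 minus oxidation state 2 gives a d⁸ configuration. A 4d d⁸ ion has a large crystal-field splitting; square planar leaves the high-energy d_{x²−y²} orbital empty and maximises CFSE. → square planar.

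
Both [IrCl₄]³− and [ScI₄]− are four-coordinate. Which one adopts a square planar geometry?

For [IrCl₄]³−: Each chloride is −1; balancing the −3 overall charge requires Ir(I). Group 9 minus oxidation state 1 gives a d⁸ configuration. A 5d d⁸ ion has a large crystal-field splitting; square planar leaves the high-energy d_{x²−y²} orbital empty and maximises CFSE. → square planar.
For [ScI₄]−: Each iodide is −1; balancing the −1 overall charge requires Sc(III). Sc sits in group 3, so the d-electron count is 3 − 3 = 0. A d⁰ ion has no crystal-field stabilisation preference between square planar and tetrahedral, so four ligands adopt the sterically favoured tetrahedral geometry. → tetrahedral.

[IrCl₄]³−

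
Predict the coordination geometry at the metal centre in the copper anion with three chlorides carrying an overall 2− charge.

trigonal planar

Summing ligand charges against the −2 overall charge gives an oxidation state of +1 for copper.
Cu sits in group 11, so the d-electron count is 11 − 1 = 10.
Coordination number: 3.
Three ligands around a d¹⁰ centre minimise repulsion in a trigonal-planar arrangement.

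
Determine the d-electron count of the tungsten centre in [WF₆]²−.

Summing ligand charges against the −2 overall charge gives an oxidation state of +4 for tungsten.
W sits in group 6, so the d-electron count is 6 − 4 = 2.

d2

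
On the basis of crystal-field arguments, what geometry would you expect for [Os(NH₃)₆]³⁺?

octahedral

Summing ligand charges against the +3 overall charge gives an oxidation state of +3 for osmium.
Osmium is a group-8 element; Os(III) is therefore d⁵.
With 6 monodentate ligands the coordination number is 6.
Six donors around a single metal centre give an octahedral coordination sphere.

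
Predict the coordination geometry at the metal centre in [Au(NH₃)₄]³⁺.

Ammonia is neutral; balancing the +3 overall charge requires Au(III).
Group 11 minus oxidation state 3 gives a d⁸ configuration.
Coordination number: 4.
A 5d d⁸ ion has a large crystal-field splitting; square planar leaves the high-energy d_{x²−y²} orbital empty and maximises CFSE.

square planar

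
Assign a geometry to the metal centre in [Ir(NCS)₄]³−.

Summing ligand charges against the −3 overall charge gives an oxidation state of +1 for iridium.
Iridium is a group-9 element; Ir(I) is therefore d⁸.
With 4 monodentate ligands the coordination number is 4.
A 5d d⁸ ion has a large crystal-field splitting; square planar leaves the high-energy d_{x²−y²} orbital empty and maximises CFSE.

square planar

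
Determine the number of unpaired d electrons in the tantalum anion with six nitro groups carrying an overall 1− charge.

Summing ligand charges against the −1 overall charge gives an oxidation state of +5 for tantalum.
Ta sits in group 5, so the d-electron count is 5 − 5 = 0.
In an octahedral field the d⁰ configuration is t₂g⁰e_g⁰, giving 0 unpaired electrons.

0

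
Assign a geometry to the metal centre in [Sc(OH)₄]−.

tetrahedral

Ligand charges: each hydroxide is −1. With an overall charge of −1 the scandium centre must be in the +3 oxidation state.
Scandium is a group-3 element; Sc(III) is therefore d⁰.
Coordination number: 4.
A d⁰ ion has no crystal-field stabilisation preference between square planar and tetrahedral, so four ligands adopt the sterically favoured tetrahedral geometry.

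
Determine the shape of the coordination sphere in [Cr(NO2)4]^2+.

tetrahedral

Ligand charges: each nitro (N-bound nitrite) is −1. With an overall charge of +2 the chromium centre must be in the +6 oxidation state.
Chromium is a group-6 element; Cr(VI) is therefore d⁰.
Coordination number: 4.
A d⁰ ion has no crystal-field stabilisation preference between square planar and tetrahedral, so four ligands adopt the sterically favoured tetrahedral geometry.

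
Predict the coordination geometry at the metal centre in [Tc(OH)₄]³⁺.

Each hydroxide is −1; balancing the +3 overall charge requires Tc(VII).
Group 7 minus oxidation state 7 gives a d⁰ configuration.
With 4 monodentate ligands the coordination number is 4.
A d⁰ ion has no crystal-field stabilisation preference between square planar and tetrahedral, so four ligands adopt the sterically favoured tetrahedral geometry.

tetrahedral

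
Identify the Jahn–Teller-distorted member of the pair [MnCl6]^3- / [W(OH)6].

[MnCl6]^3-

[MnCl6]^3-: Ligand charges: each chloride is −1. With an overall charge of −3 the manganese centre must be in the +3 oxidation state. Mn sits in group 7, so the d-electron count is 7 − 3 = 4. Chloride is a weak-field ligand for a first-row metal, so the complex is high-spin. The t₂g³e_g¹ (high-spin) configuration has an unevenly filled e_g set; the Jahn–Teller theorem predicts a tetragonal distortion (typically axial elongation) to lift the degeneracy.
[W(OH)6]: Each hydroxide is −1; balancing the 0 overall charge requires W(VI). Group 6 minus oxidation state 6 gives a d⁰ configuration. The d⁰ configuration leaves the e_g set evenly filled (or empty) — no strong Jahn–Teller driving force.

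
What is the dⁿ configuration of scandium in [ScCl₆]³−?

d⁰

Summing ligand charges against the −3 overall charge gives an oxidation state of +3 for scandium.
Scandium is a group-3 element; Sc(III) is therefore d⁰.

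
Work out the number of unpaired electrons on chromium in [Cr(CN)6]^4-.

2 unpaired electrons

Ligand charges: each cyanide is −1. With an overall charge of −4 the chromium centre must be in the +2 oxidation state.
Chromium is a group-6 element; Cr(II) is therefore d⁴.
The spin state decides the count: Cyanide is a strong-field ligand (high in the spectrochemical series) for a first-row metal, so the complex is low-spin.
An octahedral low-spin d⁴ ion is t₂g⁴e_g⁰, giving 2 unpaired electrons.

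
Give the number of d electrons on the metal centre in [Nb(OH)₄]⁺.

Each hydroxide is −1; balancing the +1 overall charge requires Nb(V).
Niobium is a group-5 element; Nb(V) is therefore d⁰.

d0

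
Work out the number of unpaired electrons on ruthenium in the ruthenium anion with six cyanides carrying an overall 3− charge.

Ligand charges: each cyanide is −1. With an overall charge of −3 the ruthenium centre must be in the +3 oxidation state.
Ru sits in group 8, so the d-electron count is 8 − 3 = 5.
The spin state decides the count: a 4d ion has a large Δₒ and is invariably low-spin.
An octahedral low-spin d⁵ ion is t₂g⁵e_g⁰, giving 1 unpaired electron.

1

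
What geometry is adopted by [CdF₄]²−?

Each fluoride is −1; balancing the −2 overall charge requires Cd(II).
Group 12 minus oxidation state 2 gives a d¹⁰ configuration.
With 4 monodentate ligands the coordination number is 4.
A d¹⁰ ion has no crystal-field stabilisation preference between square planar and tetrahedral, so four ligands adopt the sterically favoured tetrahedral geometry.

tetrahedral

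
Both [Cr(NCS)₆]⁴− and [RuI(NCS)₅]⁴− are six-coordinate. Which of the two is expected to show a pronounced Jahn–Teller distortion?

[Cr(NCS)₆]⁴−

[Cr(NCS)₆]⁴−: Each isothiocyanate is −1; balancing the −4 overall charge requires Cr(II). Chromium is a group-6 element; Cr(II) is therefore d⁴. Isothiocyanate is a weak-field ligand for a first-row metal, so the complex is high-spin. The t₂g³e_g¹ (high-spin) configuration has an unevenly filled e_g set; the Jahn–Teller theorem predicts a tetragonal distortion (typically axial elongation) to lift the degeneracy.
[RuI(NCS)₅]⁴−: Summing ligand charges against the −4 overall charge gives an oxidation state of +2 for ruthenium. Ru sits in group 8, so the d-electron count is 8 − 2 = 6. A 4d ion has a large Δₒ and is invariably low-spin. The d⁶ configuration leaves the e_g set evenly filled (or empty) — no strong Jahn–Teller driving force.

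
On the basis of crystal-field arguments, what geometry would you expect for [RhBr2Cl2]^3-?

square planar

Ligand charges: each bromide is −1; each chloride is −1. With an overall charge of −3 the rhodium centre must be in the +1 oxidation state.
Rh sits in group 9, so the d-electron count is 9 − 1 = 8.
Coordination number: 4.
A 4d d⁸ ion has a large crystal-field splitting; square planar leaves the high-energy d_{x²−y²} orbital empty and maximises CFSE.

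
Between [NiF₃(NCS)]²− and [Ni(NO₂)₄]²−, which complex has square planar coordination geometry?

For [NiF₃(NCS)]²−: Summing ligand charges against the −2 overall charge gives an oxidation state of +2 for nickel. Group 10 minus oxidation state 2 gives a d⁸ configuration. Fluoride and isothiocyanate are weak-field ligands. With weak-field ligands the CFSE gain from square planar is small, so a 3d d⁸ ion takes the sterically preferred tetrahedral geometry. → tetrahedral.
For [Ni(NO₂)₄]²−: Each nitro (N-bound nitrite) is −1; balancing the −2 overall charge requires Ni(II). Nickel is a group-10 element; Ni(II) is therefore d⁸. Nitro (N-bound nitrite) is a strong-field ligand (high in the spectrochemical series). A 3d d⁸ ion with strong-field ligands gains enough CFSE to favour square planar over tetrahedral. → square planar.

[Ni(NO₂)₄]²−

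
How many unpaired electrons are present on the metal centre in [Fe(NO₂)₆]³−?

1

Ligand charges: each nitro (N-bound nitrite) is −1. With an overall charge of −3 the iron centre must be in the +3 oxidation state.
Fe sits in group 8, so the d-electron count is 8 − 3 = 5.
The spin state decides the count: Nitro (N-bound nitrite) is a strong-field ligand (high in the spectrochemical series) for a first-row metal, so the complex is low-spin.
An octahedral low-spin d⁵ ion is t₂g⁵e_g⁰, giving 1 unpaired electron.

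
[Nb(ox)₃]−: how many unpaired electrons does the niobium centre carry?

0 unpaired electrons

Ligand charges: each oxalate is −2. With an overall charge of −1 the niobium centre must be in the +5 oxidation state.
Niobium is a group-5 element; Nb(V) is therefore d⁰.
Counting donor atoms: 3×oxalate (bidentate) → 6 donors. Coordination number = 6.
In an octahedral field the d⁰ configuration is t₂g⁰e_g⁰, giving 0 unpaired electrons.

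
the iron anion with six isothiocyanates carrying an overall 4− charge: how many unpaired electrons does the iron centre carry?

Ligand charges: each isothiocyanate is −1. With an overall charge of −4 the iron centre must be in the +2 oxidation state.
Group 8 minus oxidation state 2 gives a d⁶ configuration.
The spin state decides the count: Isothiocyanate is a weak-field ligand for a first-row metal, so the complex is high-spin.
An octahedral high-spin d⁶ ion is t₂g⁴e_g², giving 4 unpaired electrons.

4 unpaired electrons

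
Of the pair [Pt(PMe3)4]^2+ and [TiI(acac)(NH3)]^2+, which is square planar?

For [Pt(PMe3)4]^2+: Ligand charges: trimethylphosphine is neutral. With an overall charge of +2 the platinum centre must be in the +2 oxidation state. Pt sits in group 10, so the d-electron count is 10 − 2 = 8. A 5d d⁸ ion has a large crystal-field splitting; square planar leaves the high-energy d_{x²−y²} orbital empty and maximises CFSE. → square planar.
For [TiI(acac)(NH3)]^2+: Ligand charges: each iodide is −1; each acetylacetonate is −1; ammonia is neutral. With an overall charge of +2 the titanium centre must be in the +4 oxidation state. Ti sits in group 4, so the d-electron count is 4 − 4 = 0. A d⁰ ion has no crystal-field stabilisation preference between square planar and tetrahedral, so four ligands adopt the sterically favoured tetrahedral geometry. → tetrahedral.

[Pt(PMe3)4]^2+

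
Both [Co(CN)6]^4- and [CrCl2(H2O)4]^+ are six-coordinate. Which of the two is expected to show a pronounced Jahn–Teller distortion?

[Co(CN)6]^4-: Ligand charges: each cyanide is −1. With an overall charge of −4 the cobalt centre must be in the +2 oxidation state. Co sits in group 9, so the d-electron count is 9 − 2 = 7. Cyanide is a strong-field ligand (high in the spectrochemical series) for a first-row metal, so the complex is low-spin. The t₂g⁶e_g¹ (low-spin) configuration has an unevenly filled e_g set; the Jahn–Teller theorem predicts a tetragonal distortion (typically axial elongation) to lift the degeneracy.
[CrCl2(H2O)4]^+: Summing ligand charges against the +1 overall charge gives an oxidation state of +3 for chromium. Cr sits in group 6, so the d-electron count is 6 − 3 = 3. The d³ configuration leaves the e_g set evenly filled (or empty) — no strong Jahn–Teller driving force.

[Co(CN)6]^4-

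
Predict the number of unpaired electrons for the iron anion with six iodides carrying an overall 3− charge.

5 unpaired electrons

Each iodide is −1; balancing the −3 overall charge requires Fe(III).
Group 8 minus oxidation state 3 gives a d⁵ configuration.
The spin state decides the count: Iodide is a weak-field ligand for a first-row metal, so the complex is high-spin.
An octahedral high-spin d⁵ ion is t₂g³e_g², giving 5 unpaired electrons.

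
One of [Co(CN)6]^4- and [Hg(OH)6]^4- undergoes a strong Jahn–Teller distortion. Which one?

[Co(CN)6]^4-: Each cyanide is −1; balancing the −4 overall charge requires Co(II). Co sits in group 9, so the d-electron count is 9 − 2 = 7. Cyanide is a strong-field ligand (high in the spectrochemical series) for a first-row metal, so the complex is low-spin. The t₂g⁶e_g¹ (low-spin) configuration has an unevenly filled e_g set; the Jahn–Teller theorem predicts a tetragonal distortion (typically axial elongation) to lift the degeneracy.
[Hg(OH)6]^4-: Summing ligand charges against the −4 overall charge gives an oxidation state of +2 for mercury. Hg sits in group 12, so the d-electron count is 12 − 2 = 10. The d¹⁰ configuration leaves the e_g set evenly filled (or empty) — no strong Jahn–Teller driving force.

[Co(CN)6]^4-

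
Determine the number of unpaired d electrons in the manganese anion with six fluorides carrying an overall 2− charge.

Summing ligand charges against the −2 overall charge gives an oxidation state of +4 for manganese.
Group 7 minus oxidation state 4 gives a d³ configuration.
In an octahedral field the d³ configuration is t₂g³e_g⁰ (only one arrangement possible), giving 3 unpaired electrons.

3 unpaired electrons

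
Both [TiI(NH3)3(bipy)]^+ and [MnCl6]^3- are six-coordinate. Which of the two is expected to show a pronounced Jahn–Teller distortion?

[MnCl6]^3-

[TiI(NH3)3(bipy)]^+: Summing ligand charges against the +1 overall charge gives an oxidation state of +2 for titanium. Group 4 minus oxidation state 2 gives a d² configuration. The d² configuration leaves the e_g set evenly filled (or empty) — no strong Jahn–Teller driving force.
[MnCl6]^3-: Summing ligand charges against the −3 overall charge gives an oxidation state of +3 for manganese. Mn sits in group 7, so the d-electron count is 7 − 3 = 4. Chloride is a weak-field ligand for a first-row metal, so the complex is high-spin. The t₂g³e_g¹ (high-spin) configuration has an unevenly filled e_g set; the Jahn–Teller theorem predicts a tetragonal distortion (typically axial elongation) to lift the degeneracy.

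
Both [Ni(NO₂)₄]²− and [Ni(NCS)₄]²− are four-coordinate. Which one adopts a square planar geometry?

[Ni(NO₂)₄]²−

For [Ni(NO₂)₄]²−: Summing ligand charges against the −2 overall charge gives an oxidation state of +2 for nickel. Ni sits in group 10, so the d-electron count is 10 − 2 = 8. Nitro (N-bound nitrite) is a strong-field ligand (high in the spectrochemical series). A 3d d⁸ ion with strong-field ligands gains enough CFSE to favour square planar over tetrahedral. → square planar.
For [Ni(NCS)₄]²−: Each isothiocyanate is −1; balancing the −2 overall charge requires Ni(II). Ni sits in group 10, so the d-electron count is 10 − 2 = 8. Isothiocyanate is a weak-field ligand. With weak-field ligands the CFSE gain from square planar is small, so a 3d d⁸ ion takes the sterically preferred tetrahedral geometry. → tetrahedral.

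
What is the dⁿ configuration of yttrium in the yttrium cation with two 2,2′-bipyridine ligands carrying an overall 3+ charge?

2,2′-bipyridine is neutral; balancing the +3 overall charge requires Y(III).
Y sits in group 3, so the d-electron count is 3 − 3 = 0.

d0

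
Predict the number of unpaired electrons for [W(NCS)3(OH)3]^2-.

Each isothiocyanate is −1; each hydroxide is −1; balancing the −2 overall charge requires W(IV).
W sits in group 6, so the d-electron count is 6 − 4 = 2.
In an octahedral field the d² configuration is t₂g²e_g⁰ (only one arrangement possible), giving 2 unpaired electrons.

2 unpaired electrons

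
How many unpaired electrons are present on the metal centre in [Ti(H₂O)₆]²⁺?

2 unpaired electrons

Ligand charges: water is neutral. With an overall charge of +2 the titanium centre must be in the +2 oxidation state.
Titanium is a group-4 element; Ti(II) is therefore d².
In an octahedral field the d² configuration is t₂g²e_g⁰ (only one arrangement possible), giving 2 unpaired electrons.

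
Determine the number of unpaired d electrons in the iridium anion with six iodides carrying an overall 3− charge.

0 unpaired electrons

Summing ligand charges against the −3 overall charge gives an oxidation state of +3 for iridium.
Ir sits in group 9, so the d-electron count is 9 − 3 = 6.
The spin state decides the count: a 5d ion has a large Δₒ and is invariably low-spin.
An octahedral low-spin d⁶ ion is t₂g⁶e_g⁰, giving 0 unpaired electrons.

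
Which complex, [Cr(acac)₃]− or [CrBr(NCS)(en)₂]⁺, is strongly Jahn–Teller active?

[Cr(acac)₃]−: Summing ligand charges against the −1 overall charge gives an oxidation state of +2 for chromium. Chromium is a group-6 element; Cr(II) is therefore d⁴. Acetylacetonate is a weak-field ligand for a first-row metal, so the complex is high-spin. The t₂g³e_g¹ (high-spin) configuration has an unevenly filled e_g set; the Jahn–Teller theorem predicts a tetragonal distortion (typically axial elongation) to lift the degeneracy.
[CrBr(NCS)(en)₂]⁺: Ligand charges: each bromide is −1; each isothiocyanate is −1; ethylenediamine is neutral. With an overall charge of +1 the chromium centre must be in the +3 oxidation state. Chromium is a group-6 element; Cr(III) is therefore d³. The d³ configuration leaves the e_g set evenly filled (or empty) — no strong Jahn–Teller driving force.

[Cr(acac)₃]−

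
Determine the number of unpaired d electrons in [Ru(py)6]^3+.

Ligand charges: pyridine is neutral. With an overall charge of +3 the ruthenium centre must be in the +3 oxidation state.
Group 8 minus oxidation state 3 gives a d⁵ configuration.
The spin state decides the count: a 4d ion has a large Δₒ and is invariably low-spin.
An octahedral low-spin d⁵ ion is t₂g⁵e_g⁰, giving 1 unpaired electron.

1 unpaired electron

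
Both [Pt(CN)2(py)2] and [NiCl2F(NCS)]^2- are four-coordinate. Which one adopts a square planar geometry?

[Pt(CN)2(py)2]

For [Pt(CN)2(py)2]: Each cyanide is −1; pyridine is neutral; balancing the 0 overall charge requires Pt(II). Pt sits in group 10, so the d-electron count is 10 − 2 = 8. A 5d d⁸ ion has a large crystal-field splitting; square planar leaves the high-energy d_{x²−y²} orbital empty and maximises CFSE. → square planar.
For [NiCl2F(NCS)]^2-: Summing ligand charges against the −2 overall charge gives an oxidation state of +2 for nickel. Group 10 minus oxidation state 2 gives a d⁸ configuration. Chloride, fluoride, and isothiocyanate are weak-field ligands. With weak-field ligands the CFSE gain from square planar is small, so a 3d d⁸ ion takes the sterically preferred tetrahedral geometry. → tetrahedral.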